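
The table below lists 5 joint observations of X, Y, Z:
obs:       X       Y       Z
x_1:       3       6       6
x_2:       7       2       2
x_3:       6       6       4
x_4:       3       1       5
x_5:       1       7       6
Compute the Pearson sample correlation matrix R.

Step 1 — column means:
  mean(X) = (3 + 7 + 6 + 3 + 1) / 5 = 20/5 = 4
  mean(Y) = (6 + 2 + 6 + 1 + 7) / 5 = 22/5 = 4.4
  mean(Z) = (6 + 2 + 4 + 5 + 6) / 5 = 23/5 = 4.6

Step 2 — sample variances and covariances s[i,j] = (1/(n-1)) · Σ_k (x_{k,i} - mean_i) · (x_{k,j} - mean_j), with n-1 = 4:
  s[X,X] = ((-1)·(-1) + (3)·(3) + (2)·(2) + (-1)·(-1) + (-3)·(-3)) / 4 = 24/4 = 6
  s[X,Y] = ((-1)·(1.6) + (3)·(-2.4) + (2)·(1.6) + (-1)·(-3.4) + (-3)·(2.6)) / 4 = -10/4 = -2.5
  s[X,Z] = ((-1)·(1.4) + (3)·(-2.6) + (2)·(-0.6) + (-1)·(0.4) + (-3)·(1.4)) / 4 = -15/4 = -3.75
  s[Y,Y] = ((1.6)·(1.6) + (-2.4)·(-2.4) + (1.6)·(1.6) + (-3.4)·(-3.4) + (2.6)·(2.6)) / 4 = 29.2/4 = 7.3
  s[Y,Z] = ((1.6)·(1.4) + (-2.4)·(-2.6) + (1.6)·(-0.6) + (-3.4)·(0.4) + (2.6)·(1.4)) / 4 = 9.8/4 = 2.45
  s[Z,Z] = ((1.4)·(1.4) + (-2.6)·(-2.6) + (-0.6)·(-0.6) + (0.4)·(0.4) + (1.4)·(1.4)) / 4 = 11.2/4 = 2.8
  Sample standard deviations s_i = √(s[i,i]):
  s(X) = √(6) = 2.4495
  s(Y) = √(7.3) = 2.7019
  s(Z) = √(2.8) = 1.6733

Step 3 — r_{ij} = s_{ij} / (s_i · s_j):
  r[X,X] = 1 (diagonal).
  r[X,Y] = -2.5 / (2.4495 · 2.7019) = -2.5 / 6.6182 = -0.3777
  r[X,Z] = -3.75 / (2.4495 · 1.6733) = -3.75 / 4.0988 = -0.9149
  r[Y,Y] = 1 (diagonal).
  r[Y,Z] = 2.45 / (2.7019 · 1.6733) = 2.45 / 4.5211 = 0.5419
  r[Z,Z] = 1 (diagonal).

R is symmetric with unit diagonal. Assembling:

R = [[1, -0.3777, -0.9149],
 [-0.3777, 1, 0.5419],
 [-0.9149, 0.5419, 1]]


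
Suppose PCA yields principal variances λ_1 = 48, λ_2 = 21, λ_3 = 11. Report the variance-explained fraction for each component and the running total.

Step 1 — total variance = trace(Sigma) = Σ λ_i = 48 + 21 + 11 = 80.

Step 2 — fraction explained by component i = λ_i / Σ λ:
  PC1: 48/80 = 0.6
  PC2: 21/80 = 0.2625
  PC3: 11/80 = 0.1375

Step 3 — cumulative fraction after k components = (λ_1 + ... + λ_k) / Σ λ:
  k = 1: 48/80 = 0.6
  k = 2: (48 + 21)/80 = 69/80 = 0.8625
  k = 3: (48 + 21 + 11)/80 = 80/80 = 1

Summary (fraction, with percent):

explained: PC1 0.6 (60%), PC2 0.2625 (26.25%), PC3 0.1375 (13.75%);  cumulative: 0.6, 0.8625, 1


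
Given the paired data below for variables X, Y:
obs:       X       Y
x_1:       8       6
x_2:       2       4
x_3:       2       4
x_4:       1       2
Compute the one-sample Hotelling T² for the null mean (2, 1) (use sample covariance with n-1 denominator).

Step 1 — sample mean vector:
  mean(X) = (8 + 2 + 2 + 1) / 4 = 13/4 = 3.25
  mean(Y) = (6 + 4 + 4 + 2) / 4 = 16/4 = 4
  x̄ = (3.25, 4),  deviation x̄ - mu_0 = (3.25, 4) - (2, 1) = (1.25, 3).

Step 2 — sample covariance matrix, S[i,j] = (1/(n-1)) · Σ_k (x_{k,i} - mean_i) · (x_{k,j} - mean_j), divisor n-1 = 3:
  S[X,X] = ((4.75)·(4.75) + (-1.25)·(-1.25) + (-1.25)·(-1.25) + (-2.25)·(-2.25)) / 3 = 30.75/3 = 10.25
  S[X,Y] = ((4.75)·(2) + (-1.25)·(0) + (-1.25)·(0) + (-2.25)·(-2)) / 3 = 14/3 = 4.6667
  S[Y,Y] = ((2)·(2) + (0)·(0) + (0)·(0) + (-2)·(-2)) / 3 = 8/3 = 2.6667
  S = [[10.25, 4.6667],
 [4.6667, 2.6667]].

Step 3 — invert S. det(S) = 10.25·2.6667 - (4.6667)² = 5.5556.
  S^{-1} = (1/det) · [[d, -b], [-b, a]] = [[0.48, -0.84],
 [-0.84, 1.845]].

Step 4 — quadratic form (x̄ - mu_0)^T · S^{-1} · (x̄ - mu_0):
  S^{-1} · (x̄ - mu_0) = (-1.92, 4.485),
  (x̄ - mu_0)^T · [...] = (1.25)·(-1.92) + (3)·(4.485) = 11.055.

Step 5 — scale by n: T² = 4 · 11.055 = 44.22.

T² ≈ 44.22


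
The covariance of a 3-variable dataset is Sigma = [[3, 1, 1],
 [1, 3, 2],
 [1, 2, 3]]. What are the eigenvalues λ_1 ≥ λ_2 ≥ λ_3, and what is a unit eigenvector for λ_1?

Step 1 — characteristic polynomial p(λ) = det(λI - Sigma) = λ³ - tr·λ² + c_1·λ - det, where tr = trace, c_1 = sum of the principal 2×2 minors, det = det(Sigma):
  tr = 3 + 3 + 3 = 9,
  c_1 = (3·3 - (1)²) + (3·3 - (1)²) + (3·3 - (2)²) = 8 + 8 + 5 = 21,
  det = 3·(3·3 - (2)²) - (1)·((1)·3 - (2)·(1)) + (1)·((1)·(2) - 3·(1)) = 3·(5) - (1)·(1) + (1)·(-1) = 13.
  So p(λ) = λ³ - 9λ² + 21λ - 13.
Step 2 — look for an integer root (rational root theorem: any rational root is an integer divisor of 13). Testing λ = 1:
  p(1) = 1 - 9 + 21 - 13 = 0  ✓
  Dividing out (λ - 1): p(λ) = (λ - 1)(λ² - 8λ + 13).
Step 3 — remaining eigenvalues from the quadratic λ² - 8λ + 13 = 0:
  Δ = 8² - 4·13 = 64 - 52 = 12,  λ = (8 ± √12)/2 = (8 ± 3.4641)/2 ≈ 5.7321 or 2.2679.
  Sorted: λ_1 = 5.7321,  λ_2 = 2.2679,  λ_3 = 1  (check: sum = 9 = tr ✓).

Step 4 — unit eigenvector for λ_1 ≈ 5.7321: v spans the null space of (Sigma - λ_1 I), whose rows are
  r_1 = (-2.7321, 1, 1),  r_2 = (1, -2.7321, 2),  r_3 = (1, 2, -2.7321).
  v is orthogonal to every row, so take v ∝ r_1 × r_2 = ((1)·(2) - (1)·(-2.7321), (1)·(1) - (-2.7321)·(2), (-2.7321)·(-2.7321) - (1)·(1)) ≈ (4.7321, 6.4641, 6.4641).
  Let u = (4.7321, 6.4641, 6.4641).
  ||u|| = √((4.7321)² + (6.4641)² + (6.4641)²) = √(105.9615) ≈ 10.2938,  v_1 = u/||u|| ≈ (0.4597, 0.628, 0.628) (||v_1|| = 1).

λ_1 = 5.7321,  λ_2 = 2.2679,  λ_3 = 1;  v_1 ≈ (0.4597, 0.628, 0.628)


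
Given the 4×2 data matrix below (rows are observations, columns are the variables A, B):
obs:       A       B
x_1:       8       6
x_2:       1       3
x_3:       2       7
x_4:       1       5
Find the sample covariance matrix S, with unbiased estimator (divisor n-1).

Step 1 — column means:
  mean(A) = (8 + 1 + 2 + 1) / 4 = 12/4 = 3
  mean(B) = (6 + 3 + 7 + 5) / 4 = 21/4 = 5.25

Step 2 — sample covariance S[i,j] = (1/(n-1)) · Σ_k (x_{k,i} - mean_i) · (x_{k,j} - mean_j), with n-1 = 3.
  S[A,A] = ((5)·(5) + (-2)·(-2) + (-1)·(-1) + (-2)·(-2)) / 3 = 34/3 = 11.3333
  S[A,B] = ((5)·(0.75) + (-2)·(-2.25) + (-1)·(1.75) + (-2)·(-0.25)) / 3 = 7/3 = 2.3333
  S[B,B] = ((0.75)·(0.75) + (-2.25)·(-2.25) + (1.75)·(1.75) + (-0.25)·(-0.25)) / 3 = 8.75/3 = 2.9167

S is symmetric (S[j,i] = S[i,j]). Assembling:

S = [[11.3333, 2.3333],
 [2.3333, 2.9167]]


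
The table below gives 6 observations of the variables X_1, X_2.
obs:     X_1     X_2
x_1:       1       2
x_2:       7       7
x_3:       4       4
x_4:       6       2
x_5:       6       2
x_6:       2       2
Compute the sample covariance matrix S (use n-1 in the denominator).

Step 1 — column means:
  mean(X_1) = (1 + 7 + 4 + 6 + 6 + 2) / 6 = 26/6 = 4.3333
  mean(X_2) = (2 + 7 + 4 + 2 + 2 + 2) / 6 = 19/6 = 3.1667

Step 2 — sample covariance S[i,j] = (1/(n-1)) · Σ_k (x_{k,i} - mean_i) · (x_{k,j} - mean_j), with n-1 = 5.
  S[X_1,X_1] = ((-3.3333)·(-3.3333) + (2.6667)·(2.6667) + (-0.3333)·(-0.3333) + (1.6667)·(1.6667) + (1.6667)·(1.6667) + (-2.3333)·(-2.3333)) / 5 = 29.3333/5 = 5.8667
  S[X_1,X_2] = ((-3.3333)·(-1.1667) + (2.6667)·(3.8333) + (-0.3333)·(0.8333) + (1.6667)·(-1.1667) + (1.6667)·(-1.1667) + (-2.3333)·(-1.1667)) / 5 = 12.6667/5 = 2.5333
  S[X_2,X_2] = ((-1.1667)·(-1.1667) + (3.8333)·(3.8333) + (0.8333)·(0.8333) + (-1.1667)·(-1.1667) + (-1.1667)·(-1.1667) + (-1.1667)·(-1.1667)) / 5 = 20.8333/5 = 4.1667

S is symmetric (S[j,i] = S[i,j]). Assembling:

S = [[5.8667, 2.5333],
 [2.5333, 4.1667]]


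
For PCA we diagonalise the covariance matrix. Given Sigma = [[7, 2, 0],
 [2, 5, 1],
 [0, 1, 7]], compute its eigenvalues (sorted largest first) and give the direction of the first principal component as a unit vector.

Step 1 — characteristic polynomial p(λ) = det(λI - Sigma) = λ³ - tr·λ² + c_1·λ - det, where tr = trace, c_1 = sum of the principal 2×2 minors, det = det(Sigma):
  tr = 7 + 5 + 7 = 19,
  c_1 = (7·5 - (2)²) + (7·7 - (0)²) + (5·7 - (1)²) = 31 + 49 + 34 = 114,
  det = 7·(5·7 - (1)²) - (2)·((2)·7 - (1)·(0)) + (0)·((2)·(1) - 5·(0)) = 7·(34) - (2)·(14) + (0)·(2) = 210.
  So p(λ) = λ³ - 19λ² + 114λ - 210.
Step 2 — look for an integer root (rational root theorem: any rational root is an integer divisor of 210). Testing λ = 7:
  p(7) = 343 - 931 + 798 - 210 = 0  ✓
  Dividing out (λ - 7): p(λ) = (λ - 7)(λ² - 12λ + 30).
Step 3 — remaining eigenvalues from the quadratic λ² - 12λ + 30 = 0:
  Δ = 12² - 4·30 = 144 - 120 = 24,  λ = (12 ± √24)/2 = (12 ± 4.899)/2 ≈ 8.4495 or 3.5505.
  Sorted: λ_1 = 8.4495,  λ_2 = 7,  λ_3 = 3.5505  (check: sum = 19 = tr ✓).

Step 4 — unit eigenvector for λ_1 ≈ 8.4495: v spans the null space of (Sigma - λ_1 I), whose rows are
  r_1 = (-1.4495, 2, 0),  r_2 = (2, -3.4495, 1),  r_3 = (0, 1, -1.4495).
  v is orthogonal to every row, so take v ∝ r_1 × r_2 = ((2)·(1) - (0)·(-3.4495), (0)·(2) - (-1.4495)·(1), (-1.4495)·(-3.4495) - (2)·(2)) ≈ (2, 1.4495, 1).
  Let u = (2, 1.4495, 1).
  ||u|| = √((2)² + (1.4495)² + (1)²) = √(7.101) ≈ 2.6648,  v_1 = u/||u|| ≈ (0.7505, 0.5439, 0.3753) (||v_1|| = 1).

λ_1 = 8.4495,  λ_2 = 7,  λ_3 = 3.5505;  v_1 ≈ (0.7505, 0.5439, 0.3753)


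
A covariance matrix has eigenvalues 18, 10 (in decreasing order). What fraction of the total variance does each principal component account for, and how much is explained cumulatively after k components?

Step 1 — total variance = trace(Sigma) = Σ λ_i = 18 + 10 = 28.

Step 2 — fraction explained by component i = λ_i / Σ λ:
  PC1: 18/28 = 0.6429
  PC2: 10/28 = 0.3571

Step 3 — cumulative fraction after k components = (λ_1 + ... + λ_k) / Σ λ:
  k = 1: 18/28 = 0.6429
  k = 2: (18 + 10)/28 = 28/28 = 1

Summary (fraction, with percent):

explained: PC1 0.6429 (64.29%), PC2 0.3571 (35.71%);  cumulative: 0.6429, 1


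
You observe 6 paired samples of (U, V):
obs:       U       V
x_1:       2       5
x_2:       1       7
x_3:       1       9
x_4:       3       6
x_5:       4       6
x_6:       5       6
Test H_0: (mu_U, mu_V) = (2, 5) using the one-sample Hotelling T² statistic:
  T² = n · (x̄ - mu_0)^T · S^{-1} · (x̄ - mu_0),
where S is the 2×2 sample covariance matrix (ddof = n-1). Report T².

Step 1 — sample mean vector:
  mean(U) = (2 + 1 + 1 + 3 + 4 + 5) / 6 = 16/6 = 2.6667
  mean(V) = (5 + 7 + 9 + 6 + 6 + 6) / 6 = 39/6 = 6.5
  x̄ = (2.6667, 6.5),  deviation x̄ - mu_0 = (2.6667, 6.5) - (2, 5) = (0.6667, 1.5).

Step 2 — sample covariance matrix, S[i,j] = (1/(n-1)) · Σ_k (x_{k,i} - mean_i) · (x_{k,j} - mean_j), divisor n-1 = 5:
  S[U,U] = ((-0.6667)·(-0.6667) + (-1.6667)·(-1.6667) + (-1.6667)·(-1.6667) + (0.3333)·(0.3333) + (1.3333)·(1.3333) + (2.3333)·(2.3333)) / 5 = 13.3333/5 = 2.6667
  S[U,V] = ((-0.6667)·(-1.5) + (-1.6667)·(0.5) + (-1.6667)·(2.5) + (0.3333)·(-0.5) + (1.3333)·(-0.5) + (2.3333)·(-0.5)) / 5 = -6/5 = -1.2
  S[V,V] = ((-1.5)·(-1.5) + (0.5)·(0.5) + (2.5)·(2.5) + (-0.5)·(-0.5) + (-0.5)·(-0.5) + (-0.5)·(-0.5)) / 5 = 9.5/5 = 1.9
  S = [[2.6667, -1.2],
 [-1.2, 1.9]].

Step 3 — invert S. det(S) = 2.6667·1.9 - (-1.2)² = 3.6267.
  S^{-1} = (1/det) · [[d, -b], [-b, a]] = [[0.5239, 0.3309],
 [0.3309, 0.7353]].

Step 4 — quadratic form (x̄ - mu_0)^T · S^{-1} · (x̄ - mu_0):
  S^{-1} · (x̄ - mu_0) = (0.8456, 1.3235),
  (x̄ - mu_0)^T · [...] = (0.6667)·(0.8456) + (1.5)·(1.3235) = 2.549.

Step 5 — scale by n: T² = 6 · 2.549 = 15.2941.

T² ≈ 15.2941


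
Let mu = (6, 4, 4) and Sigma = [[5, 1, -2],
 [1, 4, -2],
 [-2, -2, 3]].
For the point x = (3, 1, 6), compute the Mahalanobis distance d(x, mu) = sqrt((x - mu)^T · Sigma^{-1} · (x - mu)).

Step 1 — centre the observation: (x - mu) = (-3, -3, 2).

Step 2 — invert Sigma (cofactor / det for 3×3, or solve directly):
  Sigma^{-1} = [[0.2759, 0.0345, 0.2069],
 [0.0345, 0.3793, 0.2759],
 [0.2069, 0.2759, 0.6552]].

Step 3 — form the quadratic (x - mu)^T · Sigma^{-1} · (x - mu):
  Sigma^{-1} · (x - mu) = (-0.5172, -0.6897, -0.1379).
  (x - mu)^T · [Sigma^{-1} · (x - mu)] = (-3)·(-0.5172) + (-3)·(-0.6897) + (2)·(-0.1379) = 3.3448.

Step 4 — take square root: d = √(3.3448) ≈ 1.8289.

d(x, mu) = √(3.3448) ≈ 1.8289


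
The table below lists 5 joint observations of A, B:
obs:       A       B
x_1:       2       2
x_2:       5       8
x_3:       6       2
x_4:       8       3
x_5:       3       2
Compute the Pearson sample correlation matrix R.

Step 1 — column means:
  mean(A) = (2 + 5 + 6 + 8 + 3) / 5 = 24/5 = 4.8
  mean(B) = (2 + 8 + 2 + 3 + 2) / 5 = 17/5 = 3.4

Step 2 — sample variances and covariances s[i,j] = (1/(n-1)) · Σ_k (x_{k,i} - mean_i) · (x_{k,j} - mean_j), with n-1 = 4:
  s[A,A] = ((-2.8)·(-2.8) + (0.2)·(0.2) + (1.2)·(1.2) + (3.2)·(3.2) + (-1.8)·(-1.8)) / 4 = 22.8/4 = 5.7
  s[A,B] = ((-2.8)·(-1.4) + (0.2)·(4.6) + (1.2)·(-1.4) + (3.2)·(-0.4) + (-1.8)·(-1.4)) / 4 = 4.4/4 = 1.1
  s[B,B] = ((-1.4)·(-1.4) + (4.6)·(4.6) + (-1.4)·(-1.4) + (-0.4)·(-0.4) + (-1.4)·(-1.4)) / 4 = 27.2/4 = 6.8
  Sample standard deviations s_i = √(s[i,i]):
  s(A) = √(5.7) = 2.3875
  s(B) = √(6.8) = 2.6077

Step 3 — r_{ij} = s_{ij} / (s_i · s_j):
  r[A,A] = 1 (diagonal).
  r[A,B] = 1.1 / (2.3875 · 2.6077) = 1.1 / 6.2258 = 0.1767
  r[B,B] = 1 (diagonal).

R is symmetric with unit diagonal. Assembling:

R = [[1, 0.1767],
 [0.1767, 1]]


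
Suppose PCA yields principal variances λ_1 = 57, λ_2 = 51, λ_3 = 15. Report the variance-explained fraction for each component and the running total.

Step 1 — total variance = trace(Sigma) = Σ λ_i = 57 + 51 + 15 = 123.

Step 2 — fraction explained by component i = λ_i / Σ λ:
  PC1: 57/123 = 0.4634
  PC2: 51/123 = 0.4146
  PC3: 15/123 = 0.122

Step 3 — cumulative fraction after k components = (λ_1 + ... + λ_k) / Σ λ:
  k = 1: 57/123 = 0.4634
  k = 2: (57 + 51)/123 = 108/123 = 0.878
  k = 3: (57 + 51 + 15)/123 = 123/123 = 1

Summary (fraction, with percent):

explained: PC1 0.4634 (46.34%), PC2 0.4146 (41.46%), PC3 0.122 (12.2%);  cumulative: 0.4634, 0.878, 1


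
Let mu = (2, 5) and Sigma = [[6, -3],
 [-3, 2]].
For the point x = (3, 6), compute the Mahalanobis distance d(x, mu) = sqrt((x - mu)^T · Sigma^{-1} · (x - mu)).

Step 1 — centre the observation: (x - mu) = (1, 1).

Step 2 — invert Sigma. det(Sigma) = 6·2 - (-3)² = 3.
  Sigma^{-1} = (1/det) · [[d, -b], [-b, a]] = [[0.6667, 1],
 [1, 2]].

Step 3 — form the quadratic (x - mu)^T · Sigma^{-1} · (x - mu):
  Sigma^{-1} · (x - mu) = (1.6667, 3).
  (x - mu)^T · [Sigma^{-1} · (x - mu)] = (1)·(1.6667) + (1)·(3) = 4.6667.

Step 4 — take square root: d = √(4.6667) ≈ 2.1602.

d(x, mu) = √(4.6667) ≈ 2.1602


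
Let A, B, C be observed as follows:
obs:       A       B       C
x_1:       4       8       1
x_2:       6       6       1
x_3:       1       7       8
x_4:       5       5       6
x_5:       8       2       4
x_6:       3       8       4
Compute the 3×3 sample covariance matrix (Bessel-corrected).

Step 1 — column means:
  mean(A) = (4 + 6 + 1 + 5 + 8 + 3) / 6 = 27/6 = 4.5
  mean(B) = (8 + 6 + 7 + 5 + 2 + 8) / 6 = 36/6 = 6
  mean(C) = (1 + 1 + 8 + 6 + 4 + 4) / 6 = 24/6 = 4

Step 2 — sample covariance S[i,j] = (1/(n-1)) · Σ_k (x_{k,i} - mean_i) · (x_{k,j} - mean_j), with n-1 = 5.
  S[A,A] = ((-0.5)·(-0.5) + (1.5)·(1.5) + (-3.5)·(-3.5) + (0.5)·(0.5) + (3.5)·(3.5) + (-1.5)·(-1.5)) / 5 = 29.5/5 = 5.9
  S[A,B] = ((-0.5)·(2) + (1.5)·(0) + (-3.5)·(1) + (0.5)·(-1) + (3.5)·(-4) + (-1.5)·(2)) / 5 = -22/5 = -4.4
  S[A,C] = ((-0.5)·(-3) + (1.5)·(-3) + (-3.5)·(4) + (0.5)·(2) + (3.5)·(0) + (-1.5)·(0)) / 5 = -16/5 = -3.2
  S[B,B] = ((2)·(2) + (0)·(0) + (1)·(1) + (-1)·(-1) + (-4)·(-4) + (2)·(2)) / 5 = 26/5 = 5.2
  S[B,C] = ((2)·(-3) + (0)·(-3) + (1)·(4) + (-1)·(2) + (-4)·(0) + (2)·(0)) / 5 = -4/5 = -0.8
  S[C,C] = ((-3)·(-3) + (-3)·(-3) + (4)·(4) + (2)·(2) + (0)·(0) + (0)·(0)) / 5 = 38/5 = 7.6

S is symmetric (S[j,i] = S[i,j]). Assembling:

S = [[5.9, -4.4, -3.2],
 [-4.4, 5.2, -0.8],
 [-3.2, -0.8, 7.6]]


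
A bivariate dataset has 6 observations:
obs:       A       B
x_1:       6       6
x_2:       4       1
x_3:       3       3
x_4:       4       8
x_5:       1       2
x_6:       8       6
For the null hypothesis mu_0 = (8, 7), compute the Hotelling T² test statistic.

Step 1 — sample mean vector:
  mean(A) = (6 + 4 + 3 + 4 + 1 + 8) / 6 = 26/6 = 4.3333
  mean(B) = (6 + 1 + 3 + 8 + 2 + 6) / 6 = 26/6 = 4.3333
  x̄ = (4.3333, 4.3333),  deviation x̄ - mu_0 = (4.3333, 4.3333) - (8, 7) = (-3.6667, -2.6667).

Step 2 — sample covariance matrix, S[i,j] = (1/(n-1)) · Σ_k (x_{k,i} - mean_i) · (x_{k,j} - mean_j), divisor n-1 = 5:
  S[A,A] = ((1.6667)·(1.6667) + (-0.3333)·(-0.3333) + (-1.3333)·(-1.3333) + (-0.3333)·(-0.3333) + (-3.3333)·(-3.3333) + (3.6667)·(3.6667)) / 5 = 29.3333/5 = 5.8667
  S[A,B] = ((1.6667)·(1.6667) + (-0.3333)·(-3.3333) + (-1.3333)·(-1.3333) + (-0.3333)·(3.6667) + (-3.3333)·(-2.3333) + (3.6667)·(1.6667)) / 5 = 18.3333/5 = 3.6667
  S[B,B] = ((1.6667)·(1.6667) + (-3.3333)·(-3.3333) + (-1.3333)·(-1.3333) + (3.6667)·(3.6667) + (-2.3333)·(-2.3333) + (1.6667)·(1.6667)) / 5 = 37.3333/5 = 7.4667
  S = [[5.8667, 3.6667],
 [3.6667, 7.4667]].

Step 3 — invert S. det(S) = 5.8667·7.4667 - (3.6667)² = 30.36.
  S^{-1} = (1/det) · [[d, -b], [-b, a]] = [[0.2459, -0.1208],
 [-0.1208, 0.1932]].

Step 4 — quadratic form (x̄ - mu_0)^T · S^{-1} · (x̄ - mu_0):
  S^{-1} · (x̄ - mu_0) = (-0.5797, -0.0725),
  (x̄ - mu_0)^T · [...] = (-3.6667)·(-0.5797) + (-2.6667)·(-0.0725) = 2.3188.

Step 5 — scale by n: T² = 6 · 2.3188 = 13.913.

T² ≈ 13.913


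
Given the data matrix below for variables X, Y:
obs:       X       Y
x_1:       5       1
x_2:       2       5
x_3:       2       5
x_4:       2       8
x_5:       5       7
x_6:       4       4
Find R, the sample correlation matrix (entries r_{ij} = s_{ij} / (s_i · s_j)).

Step 1 — column means:
  mean(X) = (5 + 2 + 2 + 2 + 5 + 4) / 6 = 20/6 = 3.3333
  mean(Y) = (1 + 5 + 5 + 8 + 7 + 4) / 6 = 30/6 = 5

Step 2 — sample variances and covariances s[i,j] = (1/(n-1)) · Σ_k (x_{k,i} - mean_i) · (x_{k,j} - mean_j), with n-1 = 5:
  s[X,X] = ((1.6667)·(1.6667) + (-1.3333)·(-1.3333) + (-1.3333)·(-1.3333) + (-1.3333)·(-1.3333) + (1.6667)·(1.6667) + (0.6667)·(0.6667)) / 5 = 11.3333/5 = 2.2667
  s[X,Y] = ((1.6667)·(-4) + (-1.3333)·(0) + (-1.3333)·(0) + (-1.3333)·(3) + (1.6667)·(2) + (0.6667)·(-1)) / 5 = -8/5 = -1.6
  s[Y,Y] = ((-4)·(-4) + (0)·(0) + (0)·(0) + (3)·(3) + (2)·(2) + (-1)·(-1)) / 5 = 30/5 = 6
  Sample standard deviations s_i = √(s[i,i]):
  s(X) = √(2.2667) = 1.5055
  s(Y) = √(6) = 2.4495

Step 3 — r_{ij} = s_{ij} / (s_i · s_j):
  r[X,X] = 1 (diagonal).
  r[X,Y] = -1.6 / (1.5055 · 2.4495) = -1.6 / 3.6878 = -0.4339
  r[Y,Y] = 1 (diagonal).

R is symmetric with unit diagonal. Assembling:

R = [[1, -0.4339],
 [-0.4339, 1]]


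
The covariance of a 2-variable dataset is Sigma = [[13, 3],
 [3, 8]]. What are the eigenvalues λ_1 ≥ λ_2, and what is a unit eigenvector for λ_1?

Step 1 — characteristic polynomial of 2×2 Sigma:
  det(Sigma - λI) = λ² - trace · λ + det = 0.
  trace = 13 + 8 = 21, det = 13·8 - (3)² = 95.
Step 2 — discriminant:
  Δ = trace² - 4·det = 441 - 380 = 61.
Step 3 — eigenvalues:
  λ = (trace ± √Δ)/2 = (21 ± 7.8102)/2,
  λ_1 = 14.4051,  λ_2 = 6.5949.

Step 4 — unit eigenvector for λ_1: solve (Sigma - λ_1 I)v = 0. First row:
  (13 - 14.4051)·v_x + (3)·v_y = 0, i.e. (-1.4051)·v_x + (3)·v_y = 0,
  so v ∝ (b, λ_1 - a) = (3, 1.4051) = u.
  ||u|| = √((3)² + (1.4051)²) = √(10.9744) ≈ 3.3128,
  v_1 = u/||u|| ≈ (0.9056, 0.4242) (||v_1|| = 1).

λ_1 = 14.4051,  λ_2 = 6.5949;  v_1 ≈ (0.9056, 0.4242)


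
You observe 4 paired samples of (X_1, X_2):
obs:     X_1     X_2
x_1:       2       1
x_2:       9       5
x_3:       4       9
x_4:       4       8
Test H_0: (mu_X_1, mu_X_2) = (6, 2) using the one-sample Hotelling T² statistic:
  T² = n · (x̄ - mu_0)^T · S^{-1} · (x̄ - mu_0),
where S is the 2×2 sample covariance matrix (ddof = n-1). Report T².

Step 1 — sample mean vector:
  mean(X_1) = (2 + 9 + 4 + 4) / 4 = 19/4 = 4.75
  mean(X_2) = (1 + 5 + 9 + 8) / 4 = 23/4 = 5.75
  x̄ = (4.75, 5.75),  deviation x̄ - mu_0 = (4.75, 5.75) - (6, 2) = (-1.25, 3.75).

Step 2 — sample covariance matrix, S[i,j] = (1/(n-1)) · Σ_k (x_{k,i} - mean_i) · (x_{k,j} - mean_j), divisor n-1 = 3:
  S[X_1,X_1] = ((-2.75)·(-2.75) + (4.25)·(4.25) + (-0.75)·(-0.75) + (-0.75)·(-0.75)) / 3 = 26.75/3 = 8.9167
  S[X_1,X_2] = ((-2.75)·(-4.75) + (4.25)·(-0.75) + (-0.75)·(3.25) + (-0.75)·(2.25)) / 3 = 5.75/3 = 1.9167
  S[X_2,X_2] = ((-4.75)·(-4.75) + (-0.75)·(-0.75) + (3.25)·(3.25) + (2.25)·(2.25)) / 3 = 38.75/3 = 12.9167
  S = [[8.9167, 1.9167],
 [1.9167, 12.9167]].

Step 3 — invert S. det(S) = 8.9167·12.9167 - (1.9167)² = 111.5.
  S^{-1} = (1/det) · [[d, -b], [-b, a]] = [[0.1158, -0.0172],
 [-0.0172, 0.08]].

Step 4 — quadratic form (x̄ - mu_0)^T · S^{-1} · (x̄ - mu_0):
  S^{-1} · (x̄ - mu_0) = (-0.2093, 0.3214),
  (x̄ - mu_0)^T · [...] = (-1.25)·(-0.2093) + (3.75)·(0.3214) = 1.4667.

Step 5 — scale by n: T² = 4 · 1.4667 = 5.867.

T² ≈ 5.867


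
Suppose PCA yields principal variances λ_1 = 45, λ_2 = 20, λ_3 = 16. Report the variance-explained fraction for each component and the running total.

Step 1 — total variance = trace(Sigma) = Σ λ_i = 45 + 20 + 16 = 81.

Step 2 — fraction explained by component i = λ_i / Σ λ:
  PC1: 45/81 = 0.5556
  PC2: 20/81 = 0.2469
  PC3: 16/81 = 0.1975

Step 3 — cumulative fraction after k components = (λ_1 + ... + λ_k) / Σ λ:
  k = 1: 45/81 = 0.5556
  k = 2: (45 + 20)/81 = 65/81 = 0.8025
  k = 3: (45 + 20 + 16)/81 = 81/81 = 1

Summary (fraction, with percent):

explained: PC1 0.5556 (55.56%), PC2 0.2469 (24.69%), PC3 0.1975 (19.75%);  cumulative: 0.5556, 0.8025, 1


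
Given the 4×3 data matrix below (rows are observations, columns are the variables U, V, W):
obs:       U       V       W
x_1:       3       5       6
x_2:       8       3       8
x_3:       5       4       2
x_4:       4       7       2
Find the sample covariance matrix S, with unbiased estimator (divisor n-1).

Step 1 — column means:
  mean(U) = (3 + 8 + 5 + 4) / 4 = 20/4 = 5
  mean(V) = (5 + 3 + 4 + 7) / 4 = 19/4 = 4.75
  mean(W) = (6 + 8 + 2 + 2) / 4 = 18/4 = 4.5

Step 2 — sample covariance S[i,j] = (1/(n-1)) · Σ_k (x_{k,i} - mean_i) · (x_{k,j} - mean_j), with n-1 = 3.
  S[U,U] = ((-2)·(-2) + (3)·(3) + (0)·(0) + (-1)·(-1)) / 3 = 14/3 = 4.6667
  S[U,V] = ((-2)·(0.25) + (3)·(-1.75) + (0)·(-0.75) + (-1)·(2.25)) / 3 = -8/3 = -2.6667
  S[U,W] = ((-2)·(1.5) + (3)·(3.5) + (0)·(-2.5) + (-1)·(-2.5)) / 3 = 10/3 = 3.3333
  S[V,V] = ((0.25)·(0.25) + (-1.75)·(-1.75) + (-0.75)·(-0.75) + (2.25)·(2.25)) / 3 = 8.75/3 = 2.9167
  S[V,W] = ((0.25)·(1.5) + (-1.75)·(3.5) + (-0.75)·(-2.5) + (2.25)·(-2.5)) / 3 = -9.5/3 = -3.1667
  S[W,W] = ((1.5)·(1.5) + (3.5)·(3.5) + (-2.5)·(-2.5) + (-2.5)·(-2.5)) / 3 = 27/3 = 9

S is symmetric (S[j,i] = S[i,j]). Assembling:

S = [[4.6667, -2.6667, 3.3333],
 [-2.6667, 2.9167, -3.1667],
 [3.3333, -3.1667, 9]]


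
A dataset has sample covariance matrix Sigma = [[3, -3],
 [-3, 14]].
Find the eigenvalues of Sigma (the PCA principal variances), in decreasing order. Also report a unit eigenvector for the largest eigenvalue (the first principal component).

Step 1 — characteristic polynomial of 2×2 Sigma:
  det(Sigma - λI) = λ² - trace · λ + det = 0.
  trace = 3 + 14 = 17, det = 3·14 - (-3)² = 33.
Step 2 — discriminant:
  Δ = trace² - 4·det = 289 - 132 = 157.
Step 3 — eigenvalues:
  λ = (trace ± √Δ)/2 = (17 ± 12.53)/2,
  λ_1 = 14.765,  λ_2 = 2.235.

Step 4 — unit eigenvector for λ_1: solve (Sigma - λ_1 I)v = 0. First row:
  (3 - 14.765)·v_x + (-3)·v_y = 0, i.e. (-11.765)·v_x + (-3)·v_y = 0,
  so v ∝ (b, λ_1 - a) = (-3, 11.765); multiply by -1 so the first entry is positive: u = (3, -11.765).
  ||u|| = √((3)² + (-11.765)²) = √(147.4148) ≈ 12.1414,
  v_1 = u/||u|| ≈ (0.2471, -0.969) (||v_1|| = 1).

λ_1 = 14.765,  λ_2 = 2.235;  v_1 ≈ (0.2471, -0.969)


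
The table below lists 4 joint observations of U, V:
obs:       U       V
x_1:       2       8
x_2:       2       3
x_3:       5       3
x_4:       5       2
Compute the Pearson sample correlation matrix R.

Step 1 — column means:
  mean(U) = (2 + 2 + 5 + 5) / 4 = 14/4 = 3.5
  mean(V) = (8 + 3 + 3 + 2) / 4 = 16/4 = 4

Step 2 — sample variances and covariances s[i,j] = (1/(n-1)) · Σ_k (x_{k,i} - mean_i) · (x_{k,j} - mean_j), with n-1 = 3:
  s[U,U] = ((-1.5)·(-1.5) + (-1.5)·(-1.5) + (1.5)·(1.5) + (1.5)·(1.5)) / 3 = 9/3 = 3
  s[U,V] = ((-1.5)·(4) + (-1.5)·(-1) + (1.5)·(-1) + (1.5)·(-2)) / 3 = -9/3 = -3
  s[V,V] = ((4)·(4) + (-1)·(-1) + (-1)·(-1) + (-2)·(-2)) / 3 = 22/3 = 7.3333
  Sample standard deviations s_i = √(s[i,i]):
  s(U) = √(3) = 1.7321
  s(V) = √(7.3333) = 2.708

Step 3 — r_{ij} = s_{ij} / (s_i · s_j):
  r[U,U] = 1 (diagonal).
  r[U,V] = -3 / (1.7321 · 2.708) = -3 / 4.6904 = -0.6396
  r[V,V] = 1 (diagonal).

R is symmetric with unit diagonal. Assembling:

R = [[1, -0.6396],
 [-0.6396, 1]]


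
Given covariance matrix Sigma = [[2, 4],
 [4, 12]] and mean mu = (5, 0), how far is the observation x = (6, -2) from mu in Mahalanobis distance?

Step 1 — centre the observation: (x - mu) = (1, -2).

Step 2 — invert Sigma. det(Sigma) = 2·12 - (4)² = 8.
  Sigma^{-1} = (1/det) · [[d, -b], [-b, a]] = [[1.5, -0.5],
 [-0.5, 0.25]].

Step 3 — form the quadratic (x - mu)^T · Sigma^{-1} · (x - mu):
  Sigma^{-1} · (x - mu) = (2.5, -1).
  (x - mu)^T · [Sigma^{-1} · (x - mu)] = (1)·(2.5) + (-2)·(-1) = 4.5.

Step 4 — take square root: d = √(4.5) ≈ 2.1213.

d(x, mu) = √(4.5) ≈ 2.1213


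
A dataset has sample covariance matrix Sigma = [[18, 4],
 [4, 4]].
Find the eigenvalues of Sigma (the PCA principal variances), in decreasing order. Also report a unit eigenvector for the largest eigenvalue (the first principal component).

Step 1 — characteristic polynomial of 2×2 Sigma:
  det(Sigma - λI) = λ² - trace · λ + det = 0.
  trace = 18 + 4 = 22, det = 18·4 - (4)² = 56.
Step 2 — discriminant:
  Δ = trace² - 4·det = 484 - 224 = 260.
Step 3 — eigenvalues:
  λ = (trace ± √Δ)/2 = (22 ± 16.1245)/2,
  λ_1 = 19.0623,  λ_2 = 2.9377.

Step 4 — unit eigenvector for λ_1: solve (Sigma - λ_1 I)v = 0. First row:
  (18 - 19.0623)·v_x + (4)·v_y = 0, i.e. (-1.0623)·v_x + (4)·v_y = 0,
  so v ∝ (b, λ_1 - a) = (4, 1.0623) = u.
  ||u|| = √((4)² + (1.0623)²) = √(17.1284) ≈ 4.1386,
  v_1 = u/||u|| ≈ (0.9665, 0.2567) (||v_1|| = 1).

λ_1 = 19.0623,  λ_2 = 2.9377;  v_1 ≈ (0.9665, 0.2567)


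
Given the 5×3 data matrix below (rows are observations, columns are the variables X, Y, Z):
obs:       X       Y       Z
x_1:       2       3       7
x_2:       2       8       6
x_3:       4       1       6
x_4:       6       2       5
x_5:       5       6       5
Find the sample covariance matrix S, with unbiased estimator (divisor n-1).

Step 1 — column means:
  mean(X) = (2 + 2 + 4 + 6 + 5) / 5 = 19/5 = 3.8
  mean(Y) = (3 + 8 + 1 + 2 + 6) / 5 = 20/5 = 4
  mean(Z) = (7 + 6 + 6 + 5 + 5) / 5 = 29/5 = 5.8

Step 2 — sample covariance S[i,j] = (1/(n-1)) · Σ_k (x_{k,i} - mean_i) · (x_{k,j} - mean_j), with n-1 = 4.
  S[X,X] = ((-1.8)·(-1.8) + (-1.8)·(-1.8) + (0.2)·(0.2) + (2.2)·(2.2) + (1.2)·(1.2)) / 4 = 12.8/4 = 3.2
  S[X,Y] = ((-1.8)·(-1) + (-1.8)·(4) + (0.2)·(-3) + (2.2)·(-2) + (1.2)·(2)) / 4 = -8/4 = -2
  S[X,Z] = ((-1.8)·(1.2) + (-1.8)·(0.2) + (0.2)·(0.2) + (2.2)·(-0.8) + (1.2)·(-0.8)) / 4 = -5.2/4 = -1.3
  S[Y,Y] = ((-1)·(-1) + (4)·(4) + (-3)·(-3) + (-2)·(-2) + (2)·(2)) / 4 = 34/4 = 8.5
  S[Y,Z] = ((-1)·(1.2) + (4)·(0.2) + (-3)·(0.2) + (-2)·(-0.8) + (2)·(-0.8)) / 4 = -1/4 = -0.25
  S[Z,Z] = ((1.2)·(1.2) + (0.2)·(0.2) + (0.2)·(0.2) + (-0.8)·(-0.8) + (-0.8)·(-0.8)) / 4 = 2.8/4 = 0.7

S is symmetric (S[j,i] = S[i,j]). Assembling:

S = [[3.2, -2, -1.3],
 [-2, 8.5, -0.25],
 [-1.3, -0.25, 0.7]]


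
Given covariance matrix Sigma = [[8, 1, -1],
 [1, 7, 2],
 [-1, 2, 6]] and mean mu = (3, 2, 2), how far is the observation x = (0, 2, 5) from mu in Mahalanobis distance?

Step 1 — centre the observation: (x - mu) = (-3, 0, 3).

Step 2 — invert Sigma (cofactor / det for 3×3, or solve directly):
  Sigma^{-1} = [[0.1324, -0.0279, 0.0314],
 [-0.0279, 0.1638, -0.0592],
 [0.0314, -0.0592, 0.1916]].

Step 3 — form the quadratic (x - mu)^T · Sigma^{-1} · (x - mu):
  Sigma^{-1} · (x - mu) = (-0.3031, -0.0941, 0.4808).
  (x - mu)^T · [Sigma^{-1} · (x - mu)] = (-3)·(-0.3031) + (0)·(-0.0941) + (3)·(0.4808) = 2.3519.

Step 4 — take square root: d = √(2.3519) ≈ 1.5336.

d(x, mu) = √(2.3519) ≈ 1.5336


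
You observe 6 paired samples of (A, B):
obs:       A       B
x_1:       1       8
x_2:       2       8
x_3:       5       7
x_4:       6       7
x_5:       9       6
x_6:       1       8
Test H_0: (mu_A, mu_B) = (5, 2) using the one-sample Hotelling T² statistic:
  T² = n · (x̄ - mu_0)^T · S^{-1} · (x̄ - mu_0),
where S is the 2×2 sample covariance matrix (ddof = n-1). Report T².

Step 1 — sample mean vector:
  mean(A) = (1 + 2 + 5 + 6 + 9 + 1) / 6 = 24/6 = 4
  mean(B) = (8 + 8 + 7 + 7 + 6 + 8) / 6 = 44/6 = 7.3333
  x̄ = (4, 7.3333),  deviation x̄ - mu_0 = (4, 7.3333) - (5, 2) = (-1, 5.3333).

Step 2 — sample covariance matrix, S[i,j] = (1/(n-1)) · Σ_k (x_{k,i} - mean_i) · (x_{k,j} - mean_j), divisor n-1 = 5:
  S[A,A] = ((-3)·(-3) + (-2)·(-2) + (1)·(1) + (2)·(2) + (5)·(5) + (-3)·(-3)) / 5 = 52/5 = 10.4
  S[A,B] = ((-3)·(0.6667) + (-2)·(0.6667) + (1)·(-0.3333) + (2)·(-0.3333) + (5)·(-1.3333) + (-3)·(0.6667)) / 5 = -13/5 = -2.6
  S[B,B] = ((0.6667)·(0.6667) + (0.6667)·(0.6667) + (-0.3333)·(-0.3333) + (-0.3333)·(-0.3333) + (-1.3333)·(-1.3333) + (0.6667)·(0.6667)) / 5 = 3.3333/5 = 0.6667
  S = [[10.4, -2.6],
 [-2.6, 0.6667]].

Step 3 — invert S. det(S) = 10.4·0.6667 - (-2.6)² = 0.1733.
  S^{-1} = (1/det) · [[d, -b], [-b, a]] = [[3.8462, 15],
 [15, 60]].

Step 4 — quadratic form (x̄ - mu_0)^T · S^{-1} · (x̄ - mu_0):
  S^{-1} · (x̄ - mu_0) = (76.1538, 305),
  (x̄ - mu_0)^T · [...] = (-1)·(76.1538) + (5.3333)·(305) = 1550.5128.

Step 5 — scale by n: T² = 6 · 1550.5128 = 9303.0769.

T² ≈ 9303.0769


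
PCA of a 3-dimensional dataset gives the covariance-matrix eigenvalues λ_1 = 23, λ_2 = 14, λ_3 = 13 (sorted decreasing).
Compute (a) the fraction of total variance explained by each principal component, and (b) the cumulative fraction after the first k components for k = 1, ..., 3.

Step 1 — total variance = trace(Sigma) = Σ λ_i = 23 + 14 + 13 = 50.

Step 2 — fraction explained by component i = λ_i / Σ λ:
  PC1: 23/50 = 0.46
  PC2: 14/50 = 0.28
  PC3: 13/50 = 0.26

Step 3 — cumulative fraction after k components = (λ_1 + ... + λ_k) / Σ λ:
  k = 1: 23/50 = 0.46
  k = 2: (23 + 14)/50 = 37/50 = 0.74
  k = 3: (23 + 14 + 13)/50 = 50/50 = 1

Summary (fraction, with percent):

explained: PC1 0.46 (46%), PC2 0.28 (28%), PC3 0.26 (26%);  cumulative: 0.46, 0.74, 1


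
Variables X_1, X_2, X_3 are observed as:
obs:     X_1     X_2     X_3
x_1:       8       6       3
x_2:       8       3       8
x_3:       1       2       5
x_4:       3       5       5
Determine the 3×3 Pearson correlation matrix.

Step 1 — column means:
  mean(X_1) = (8 + 8 + 1 + 3) / 4 = 20/4 = 5
  mean(X_2) = (6 + 3 + 2 + 5) / 4 = 16/4 = 4
  mean(X_3) = (3 + 8 + 5 + 5) / 4 = 21/4 = 5.25

Step 2 — sample variances and covariances s[i,j] = (1/(n-1)) · Σ_k (x_{k,i} - mean_i) · (x_{k,j} - mean_j), with n-1 = 3:
  s[X_1,X_1] = ((3)·(3) + (3)·(3) + (-4)·(-4) + (-2)·(-2)) / 3 = 38/3 = 12.6667
  s[X_1,X_2] = ((3)·(2) + (3)·(-1) + (-4)·(-2) + (-2)·(1)) / 3 = 9/3 = 3
  s[X_1,X_3] = ((3)·(-2.25) + (3)·(2.75) + (-4)·(-0.25) + (-2)·(-0.25)) / 3 = 3/3 = 1
  s[X_2,X_2] = ((2)·(2) + (-1)·(-1) + (-2)·(-2) + (1)·(1)) / 3 = 10/3 = 3.3333
  s[X_2,X_3] = ((2)·(-2.25) + (-1)·(2.75) + (-2)·(-0.25) + (1)·(-0.25)) / 3 = -7/3 = -2.3333
  s[X_3,X_3] = ((-2.25)·(-2.25) + (2.75)·(2.75) + (-0.25)·(-0.25) + (-0.25)·(-0.25)) / 3 = 12.75/3 = 4.25
  Sample standard deviations s_i = √(s[i,i]):
  s(X_1) = √(12.6667) = 3.559
  s(X_2) = √(3.3333) = 1.8257
  s(X_3) = √(4.25) = 2.0616

Step 3 — r_{ij} = s_{ij} / (s_i · s_j):
  r[X_1,X_1] = 1 (diagonal).
  r[X_1,X_2] = 3 / (3.559 · 1.8257) = 3 / 6.4979 = 0.4617
  r[X_1,X_3] = 1 / (3.559 · 2.0616) = 1 / 7.3371 = 0.1363
  r[X_2,X_2] = 1 (diagonal).
  r[X_2,X_3] = -2.3333 / (1.8257 · 2.0616) = -2.3333 / 3.7639 = -0.6199
  r[X_3,X_3] = 1 (diagonal).

R is symmetric with unit diagonal. Assembling:

R = [[1, 0.4617, 0.1363],
 [0.4617, 1, -0.6199],
 [0.1363, -0.6199, 1]]


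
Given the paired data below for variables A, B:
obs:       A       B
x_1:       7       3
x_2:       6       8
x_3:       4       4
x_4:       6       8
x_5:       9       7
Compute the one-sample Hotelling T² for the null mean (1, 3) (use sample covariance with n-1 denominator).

Step 1 — sample mean vector:
  mean(A) = (7 + 6 + 4 + 6 + 9) / 5 = 32/5 = 6.4
  mean(B) = (3 + 8 + 4 + 8 + 7) / 5 = 30/5 = 6
  x̄ = (6.4, 6),  deviation x̄ - mu_0 = (6.4, 6) - (1, 3) = (5.4, 3).

Step 2 — sample covariance matrix, S[i,j] = (1/(n-1)) · Σ_k (x_{k,i} - mean_i) · (x_{k,j} - mean_j), divisor n-1 = 4:
  S[A,A] = ((0.6)·(0.6) + (-0.4)·(-0.4) + (-2.4)·(-2.4) + (-0.4)·(-0.4) + (2.6)·(2.6)) / 4 = 13.2/4 = 3.3
  S[A,B] = ((0.6)·(-3) + (-0.4)·(2) + (-2.4)·(-2) + (-0.4)·(2) + (2.6)·(1)) / 4 = 4/4 = 1
  S[B,B] = ((-3)·(-3) + (2)·(2) + (-2)·(-2) + (2)·(2) + (1)·(1)) / 4 = 22/4 = 5.5
  S = [[3.3, 1],
 [1, 5.5]].

Step 3 — invert S. det(S) = 3.3·5.5 - (1)² = 17.15.
  S^{-1} = (1/det) · [[d, -b], [-b, a]] = [[0.3207, -0.0583],
 [-0.0583, 0.1924]].

Step 4 — quadratic form (x̄ - mu_0)^T · S^{-1} · (x̄ - mu_0):
  S^{-1} · (x̄ - mu_0) = (1.5569, 0.2624),
  (x̄ - mu_0)^T · [...] = (5.4)·(1.5569) + (3)·(0.2624) = 9.1942.

Step 5 — scale by n: T² = 5 · 9.1942 = 45.9708.

T² ≈ 45.9708


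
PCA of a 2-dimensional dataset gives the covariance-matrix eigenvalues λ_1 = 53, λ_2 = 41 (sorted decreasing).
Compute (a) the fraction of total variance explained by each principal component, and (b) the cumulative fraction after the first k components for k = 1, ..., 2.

Step 1 — total variance = trace(Sigma) = Σ λ_i = 53 + 41 = 94.

Step 2 — fraction explained by component i = λ_i / Σ λ:
  PC1: 53/94 = 0.5638
  PC2: 41/94 = 0.4362

Step 3 — cumulative fraction after k components = (λ_1 + ... + λ_k) / Σ λ:
  k = 1: 53/94 = 0.5638
  k = 2: (53 + 41)/94 = 94/94 = 1

Summary (fraction, with percent):

explained: PC1 0.5638 (56.38%), PC2 0.4362 (43.62%);  cumulative: 0.5638, 1


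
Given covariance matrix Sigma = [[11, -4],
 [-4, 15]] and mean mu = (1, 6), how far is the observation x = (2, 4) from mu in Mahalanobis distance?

Step 1 — centre the observation: (x - mu) = (1, -2).

Step 2 — invert Sigma. det(Sigma) = 11·15 - (-4)² = 149.
  Sigma^{-1} = (1/det) · [[d, -b], [-b, a]] = [[0.1007, 0.0268],
 [0.0268, 0.0738]].

Step 3 — form the quadratic (x - mu)^T · Sigma^{-1} · (x - mu):
  Sigma^{-1} · (x - mu) = (0.047, -0.1208).
  (x - mu)^T · [Sigma^{-1} · (x - mu)] = (1)·(0.047) + (-2)·(-0.1208) = 0.2886.

Step 4 — take square root: d = √(0.2886) ≈ 0.5372.

d(x, mu) = √(0.2886) ≈ 0.5372


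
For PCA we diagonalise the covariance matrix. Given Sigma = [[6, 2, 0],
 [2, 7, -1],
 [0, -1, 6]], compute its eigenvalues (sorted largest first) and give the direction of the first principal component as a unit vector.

Step 1 — characteristic polynomial p(λ) = det(λI - Sigma) = λ³ - tr·λ² + c_1·λ - det, where tr = trace, c_1 = sum of the principal 2×2 minors, det = det(Sigma):
  tr = 6 + 7 + 6 = 19,
  c_1 = (6·7 - (2)²) + (6·6 - (0)²) + (7·6 - (-1)²) = 38 + 36 + 41 = 115,
  det = 6·(7·6 - (-1)²) - (2)·((2)·6 - (-1)·(0)) + (0)·((2)·(-1) - 7·(0)) = 6·(41) - (2)·(12) + (0)·(-2) = 222.
  So p(λ) = λ³ - 19λ² + 115λ - 222.
Step 2 — look for an integer root (rational root theorem: any rational root is an integer divisor of 222). Testing λ = 6:
  p(6) = 216 - 684 + 690 - 222 = 0  ✓
  Dividing out (λ - 6): p(λ) = (λ - 6)(λ² - 13λ + 37).
Step 3 — remaining eigenvalues from the quadratic λ² - 13λ + 37 = 0:
  Δ = 13² - 4·37 = 169 - 148 = 21,  λ = (13 ± √21)/2 = (13 ± 4.5826)/2 ≈ 8.7913 or 4.2087.
  Sorted: λ_1 = 8.7913,  λ_2 = 6,  λ_3 = 4.2087  (check: sum = 19 = tr ✓).

Step 4 — unit eigenvector for λ_1 ≈ 8.7913: v spans the null space of (Sigma - λ_1 I), whose rows are
  r_1 = (-2.7913, 2, 0),  r_2 = (2, -1.7913, -1),  r_3 = (0, -1, -2.7913).
  v is orthogonal to every row, so take v ∝ r_1 × r_2 = ((2)·(-1) - (0)·(-1.7913), (0)·(2) - (-2.7913)·(-1), (-2.7913)·(-1.7913) - (2)·(2)) ≈ (-2, -2.7913, 1).
  Rescale (multiply by -1 so the first nonzero entry is positive): u = (2, 2.7913, -1).
  ||u|| = √((2)² + (2.7913)² + (-1)²) = √(12.7913) ≈ 3.5765,  v_1 = u/||u|| ≈ (0.5592, 0.7805, -0.2796) (||v_1|| = 1).

λ_1 = 8.7913,  λ_2 = 6,  λ_3 = 4.2087;  v_1 ≈ (0.5592, 0.7805, -0.2796)


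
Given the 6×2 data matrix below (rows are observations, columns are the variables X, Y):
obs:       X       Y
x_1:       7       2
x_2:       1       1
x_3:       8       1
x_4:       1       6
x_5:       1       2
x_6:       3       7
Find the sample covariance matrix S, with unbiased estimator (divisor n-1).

Step 1 — column means:
  mean(X) = (7 + 1 + 8 + 1 + 1 + 3) / 6 = 21/6 = 3.5
  mean(Y) = (2 + 1 + 1 + 6 + 2 + 7) / 6 = 19/6 = 3.1667

Step 2 — sample covariance S[i,j] = (1/(n-1)) · Σ_k (x_{k,i} - mean_i) · (x_{k,j} - mean_j), with n-1 = 5.
  S[X,X] = ((3.5)·(3.5) + (-2.5)·(-2.5) + (4.5)·(4.5) + (-2.5)·(-2.5) + (-2.5)·(-2.5) + (-0.5)·(-0.5)) / 5 = 51.5/5 = 10.3
  S[X,Y] = ((3.5)·(-1.1667) + (-2.5)·(-2.1667) + (4.5)·(-2.1667) + (-2.5)·(2.8333) + (-2.5)·(-1.1667) + (-0.5)·(3.8333)) / 5 = -14.5/5 = -2.9
  S[Y,Y] = ((-1.1667)·(-1.1667) + (-2.1667)·(-2.1667) + (-2.1667)·(-2.1667) + (2.8333)·(2.8333) + (-1.1667)·(-1.1667) + (3.8333)·(3.8333)) / 5 = 34.8333/5 = 6.9667

S is symmetric (S[j,i] = S[i,j]). Assembling:

S = [[10.3, -2.9],
 [-2.9, 6.9667]]


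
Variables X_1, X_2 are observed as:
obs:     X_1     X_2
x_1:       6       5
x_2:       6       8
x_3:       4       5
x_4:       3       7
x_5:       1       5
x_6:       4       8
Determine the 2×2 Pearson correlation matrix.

Step 1 — column means:
  mean(X_1) = (6 + 6 + 4 + 3 + 1 + 4) / 6 = 24/6 = 4
  mean(X_2) = (5 + 8 + 5 + 7 + 5 + 8) / 6 = 38/6 = 6.3333

Step 2 — sample variances and covariances s[i,j] = (1/(n-1)) · Σ_k (x_{k,i} - mean_i) · (x_{k,j} - mean_j), with n-1 = 5:
  s[X_1,X_1] = ((2)·(2) + (2)·(2) + (0)·(0) + (-1)·(-1) + (-3)·(-3) + (0)·(0)) / 5 = 18/5 = 3.6
  s[X_1,X_2] = ((2)·(-1.3333) + (2)·(1.6667) + (0)·(-1.3333) + (-1)·(0.6667) + (-3)·(-1.3333) + (0)·(1.6667)) / 5 = 4/5 = 0.8
  s[X_2,X_2] = ((-1.3333)·(-1.3333) + (1.6667)·(1.6667) + (-1.3333)·(-1.3333) + (0.6667)·(0.6667) + (-1.3333)·(-1.3333) + (1.6667)·(1.6667)) / 5 = 11.3333/5 = 2.2667
  Sample standard deviations s_i = √(s[i,i]):
  s(X_1) = √(3.6) = 1.8974
  s(X_2) = √(2.2667) = 1.5055

Step 3 — r_{ij} = s_{ij} / (s_i · s_j):
  r[X_1,X_1] = 1 (diagonal).
  r[X_1,X_2] = 0.8 / (1.8974 · 1.5055) = 0.8 / 2.8566 = 0.2801
  r[X_2,X_2] = 1 (diagonal).

R is symmetric with unit diagonal. Assembling:

R = [[1, 0.2801],
 [0.2801, 1]]


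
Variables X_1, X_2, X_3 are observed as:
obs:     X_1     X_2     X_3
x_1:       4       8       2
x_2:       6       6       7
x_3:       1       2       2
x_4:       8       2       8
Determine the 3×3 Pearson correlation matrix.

Step 1 — column means:
  mean(X_1) = (4 + 6 + 1 + 8) / 4 = 19/4 = 4.75
  mean(X_2) = (8 + 6 + 2 + 2) / 4 = 18/4 = 4.5
  mean(X_3) = (2 + 7 + 2 + 8) / 4 = 19/4 = 4.75

Step 2 — sample variances and covariances s[i,j] = (1/(n-1)) · Σ_k (x_{k,i} - mean_i) · (x_{k,j} - mean_j), with n-1 = 3:
  s[X_1,X_1] = ((-0.75)·(-0.75) + (1.25)·(1.25) + (-3.75)·(-3.75) + (3.25)·(3.25)) / 3 = 26.75/3 = 8.9167
  s[X_1,X_2] = ((-0.75)·(3.5) + (1.25)·(1.5) + (-3.75)·(-2.5) + (3.25)·(-2.5)) / 3 = 0.5/3 = 0.1667
  s[X_1,X_3] = ((-0.75)·(-2.75) + (1.25)·(2.25) + (-3.75)·(-2.75) + (3.25)·(3.25)) / 3 = 25.75/3 = 8.5833
  s[X_2,X_2] = ((3.5)·(3.5) + (1.5)·(1.5) + (-2.5)·(-2.5) + (-2.5)·(-2.5)) / 3 = 27/3 = 9
  s[X_2,X_3] = ((3.5)·(-2.75) + (1.5)·(2.25) + (-2.5)·(-2.75) + (-2.5)·(3.25)) / 3 = -7.5/3 = -2.5
  s[X_3,X_3] = ((-2.75)·(-2.75) + (2.25)·(2.25) + (-2.75)·(-2.75) + (3.25)·(3.25)) / 3 = 30.75/3 = 10.25
  Sample standard deviations s_i = √(s[i,i]):
  s(X_1) = √(8.9167) = 2.9861
  s(X_2) = √(9) = 3
  s(X_3) = √(10.25) = 3.2016

Step 3 — r_{ij} = s_{ij} / (s_i · s_j):
  r[X_1,X_1] = 1 (diagonal).
  r[X_1,X_2] = 0.1667 / (2.9861 · 3) = 0.1667 / 8.9582 = 0.0186
  r[X_1,X_3] = 8.5833 / (2.9861 · 3.2016) = 8.5833 / 9.5601 = 0.8978
  r[X_2,X_2] = 1 (diagonal).
  r[X_2,X_3] = -2.5 / (3 · 3.2016) = -2.5 / 9.6047 = -0.2603
  r[X_3,X_3] = 1 (diagonal).

R is symmetric with unit diagonal. Assembling:

R = [[1, 0.0186, 0.8978],
 [0.0186, 1, -0.2603],
 [0.8978, -0.2603, 1]]
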